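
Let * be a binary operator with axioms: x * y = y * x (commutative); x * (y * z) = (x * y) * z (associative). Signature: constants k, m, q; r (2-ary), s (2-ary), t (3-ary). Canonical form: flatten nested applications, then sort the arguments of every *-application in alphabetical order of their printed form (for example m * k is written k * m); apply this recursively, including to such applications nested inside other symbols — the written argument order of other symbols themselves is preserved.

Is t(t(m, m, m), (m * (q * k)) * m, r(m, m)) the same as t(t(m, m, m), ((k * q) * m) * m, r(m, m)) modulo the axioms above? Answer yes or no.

Left:  t(t(m, m, m), (m * (q * k)) * m, r(m, m))
  Work inside:  (m * (q * k)) * m
  Merge nested applications:  m * q * k * m
  Sort:  k * m * m * q
  Rebuild:  t(t(m, m, m), k * m * m * q, r(m, m))
Right:  t(t(m, m, m), ((k * q) * m) * m, r(m, m))
  Focus inside:  ((k * q) * m) * m
  Merge nested applications:  k * q * m * m
  Sort arguments:  k * m * m * q
  Rebuild:  t(t(m, m, m), k * m * m * q, r(m, m))

Answer: yes — both canonical forms are t(t(m, m, m), k * m * m * q, r(m, m))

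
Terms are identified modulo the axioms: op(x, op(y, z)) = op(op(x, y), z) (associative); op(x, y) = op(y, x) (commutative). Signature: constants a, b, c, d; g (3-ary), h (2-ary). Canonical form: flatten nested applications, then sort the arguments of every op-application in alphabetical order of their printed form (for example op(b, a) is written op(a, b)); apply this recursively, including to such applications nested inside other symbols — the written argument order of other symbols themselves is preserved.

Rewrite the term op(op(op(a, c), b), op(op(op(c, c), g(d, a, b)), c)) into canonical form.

Answer: op(a, b, c, c, c, c, g(d, a, b))

Derivation:
Merge nested applications:  op(a, c, b, c, c, g(d, a, b), c)
Order the arguments:  op(a, b, c, c, c, c, g(d, a, b))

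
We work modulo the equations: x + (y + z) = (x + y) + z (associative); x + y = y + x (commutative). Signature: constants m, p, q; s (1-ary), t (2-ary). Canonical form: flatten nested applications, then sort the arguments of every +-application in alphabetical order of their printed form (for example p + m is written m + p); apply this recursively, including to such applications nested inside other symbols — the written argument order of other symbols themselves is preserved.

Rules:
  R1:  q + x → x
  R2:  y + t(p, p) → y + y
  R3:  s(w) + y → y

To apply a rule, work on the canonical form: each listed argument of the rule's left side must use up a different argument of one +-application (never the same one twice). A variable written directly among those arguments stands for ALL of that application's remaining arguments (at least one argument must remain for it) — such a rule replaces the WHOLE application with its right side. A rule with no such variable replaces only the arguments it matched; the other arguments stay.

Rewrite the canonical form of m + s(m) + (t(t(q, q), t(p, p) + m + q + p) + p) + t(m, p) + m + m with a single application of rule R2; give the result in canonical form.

Canonical form:  m + m + m + p + s(m) + t(m, p) + t(t(q, q), m + p + q + t(p, p))
R2 matches:  uses t(p, p);  y := m + p + q
The variable takes the whole remainder — replace the entire application.
Giving:  m + m + m + p + s(m) + t(m, p) + t(t(q, q), m + m + p + p + q + q)

Answer: m + m + m + p + s(m) + t(m, p) + t(t(q, q), m + m + p + p + q + q)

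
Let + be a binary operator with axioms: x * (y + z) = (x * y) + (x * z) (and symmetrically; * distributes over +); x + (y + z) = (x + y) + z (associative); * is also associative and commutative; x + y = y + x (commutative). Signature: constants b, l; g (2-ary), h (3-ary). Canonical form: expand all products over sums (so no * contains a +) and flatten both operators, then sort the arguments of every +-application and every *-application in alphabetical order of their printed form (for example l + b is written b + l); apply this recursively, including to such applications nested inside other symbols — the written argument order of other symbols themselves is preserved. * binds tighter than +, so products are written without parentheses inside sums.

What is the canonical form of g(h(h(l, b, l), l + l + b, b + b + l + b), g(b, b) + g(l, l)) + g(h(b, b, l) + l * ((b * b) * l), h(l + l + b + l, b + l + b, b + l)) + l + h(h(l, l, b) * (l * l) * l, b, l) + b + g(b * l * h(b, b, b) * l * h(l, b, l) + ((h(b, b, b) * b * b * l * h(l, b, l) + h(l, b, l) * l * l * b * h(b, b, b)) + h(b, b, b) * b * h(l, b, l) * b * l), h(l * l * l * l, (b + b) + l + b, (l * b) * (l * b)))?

Answer: b + g(b * b * h(b, b, b) * h(l, b, l) * l + b * b * h(b, b, b) * h(l, b, l) * l + b * h(b, b, b) * h(l, b, l) * l * l + b * h(b, b, b) * h(l, b, l) * l * l, h(l * l * l * l, b + b + b + l, b * b * l * l)) + g(b * b * l * l + h(b, b, l), h(b + l + l + l, b + b + l, b + l)) + g(h(h(l, b, l), b + l + l, b + b + b + l), g(b, b) + g(l, l)) + h(h(l, l, b) * l * l * l, b, l) + l

Derivation:
Flatten:  g(h(h(l, b, l), b + l + l, b + b + b + l), g(b, b) + g(l, l)) + g(b * b * l * l + h(b, b, l), h(b + l + l + l, b + b + l, b + l)) + l + h(h(l, l, b) * l * l * l, b, l) + b + g(b * b * h(b, b, b) * h(l, b, l) * l + b * b * h(b, b, b) * h(l, b, l) * l + b * h(b, b, b) * h(l, b, l) * l * l + b * h(b, b, b) * h(l, b, l) * l * l, h(l * l * l * l, b + b + b + l, b * b * l * l))
Sort:  b + g(b * b * h(b, b, b) * h(l, b, l) * l + b * b * h(b, b, b) * h(l, b, l) * l + b * h(b, b, b) * h(l, b, l) * l * l + b * h(b, b, b) * h(l, b, l) * l * l, h(l * l * l * l, b + b + b + l, b * b * l * l)) + g(b * b * l * l + h(b, b, l), h(b + l + l + l, b + b + l, b + l)) + g(h(h(l, b, l), b + l + l, b + b + b + l), g(b, b) + g(l, l)) + h(h(l, l, b) * l * l * l, b, l) + l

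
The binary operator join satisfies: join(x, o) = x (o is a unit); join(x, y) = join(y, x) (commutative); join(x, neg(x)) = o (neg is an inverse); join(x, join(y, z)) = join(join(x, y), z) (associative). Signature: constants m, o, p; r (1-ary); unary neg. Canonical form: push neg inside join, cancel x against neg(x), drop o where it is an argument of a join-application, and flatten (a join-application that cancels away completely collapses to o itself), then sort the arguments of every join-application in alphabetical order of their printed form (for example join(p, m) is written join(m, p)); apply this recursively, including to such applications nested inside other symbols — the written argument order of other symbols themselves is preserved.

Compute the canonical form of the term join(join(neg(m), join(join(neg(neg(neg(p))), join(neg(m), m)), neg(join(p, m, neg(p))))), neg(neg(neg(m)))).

Answer: join(neg(m), neg(m), neg(m), neg(p))

Derivation:
Push neg inside:  distribute neg over join and collapse double neg
Collect:  join(neg(m), neg(m), neg(m), neg(p))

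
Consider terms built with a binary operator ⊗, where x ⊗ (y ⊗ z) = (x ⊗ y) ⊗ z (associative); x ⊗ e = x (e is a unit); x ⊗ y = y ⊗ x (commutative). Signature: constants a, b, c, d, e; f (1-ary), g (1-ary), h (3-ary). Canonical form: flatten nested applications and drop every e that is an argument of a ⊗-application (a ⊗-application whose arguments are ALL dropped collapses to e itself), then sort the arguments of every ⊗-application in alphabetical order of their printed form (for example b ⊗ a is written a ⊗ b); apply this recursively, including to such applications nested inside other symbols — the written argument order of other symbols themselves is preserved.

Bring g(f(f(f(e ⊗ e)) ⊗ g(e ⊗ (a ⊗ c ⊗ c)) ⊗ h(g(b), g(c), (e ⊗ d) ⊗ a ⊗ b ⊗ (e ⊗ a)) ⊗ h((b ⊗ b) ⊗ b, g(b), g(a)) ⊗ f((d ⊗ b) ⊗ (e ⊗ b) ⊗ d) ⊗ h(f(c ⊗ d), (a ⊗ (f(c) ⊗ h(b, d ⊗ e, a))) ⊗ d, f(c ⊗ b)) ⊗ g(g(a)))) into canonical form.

Focus inside:  f(f(e ⊗ e)) ⊗ g(e ⊗ (a ⊗ c ⊗ c)) ⊗ h(g(b), g(c), (e ⊗ d) ⊗ a ⊗ b ⊗ (e ⊗ a)) ⊗ h((b ⊗ b) ⊗ b, g(b), g(a)) ⊗ f((d ⊗ b) ⊗ (e ⊗ b) ⊗ d) ⊗ h(f(c ⊗ d), (a ⊗ (f(c) ⊗ h(b, d ⊗ e, a))) ⊗ d, f(c ⊗ b)) ⊗ g(g(a))
Simplify inside:  f(f(e ⊗ e))  →  f(f(e))
Inside:  g(e ⊗ (a ⊗ c ⊗ c))  →  g(a ⊗ c ⊗ c)
Canonicalize subterm:  h(g(b), g(c), (e ⊗ d) ⊗ a ⊗ b ⊗ (e ⊗ a))  →  h(g(b), g(c), a ⊗ a ⊗ b ⊗ d)
Sort arguments:  f(b ⊗ b ⊗ d ⊗ d) ⊗ f(f(e)) ⊗ g(a ⊗ c ⊗ c) ⊗ g(g(a)) ⊗ h(b ⊗ b ⊗ b, g(b), g(a)) ⊗ h(f(c ⊗ d), a ⊗ d ⊗ f(c) ⊗ h(b, d, a), f(b ⊗ c)) ⊗ h(g(b), g(c), a ⊗ a ⊗ b ⊗ d)
Reassemble:  g(f(f(b ⊗ b ⊗ d ⊗ d) ⊗ f(f(e)) ⊗ g(a ⊗ c ⊗ c) ⊗ g(g(a)) ⊗ h(b ⊗ b ⊗ b, g(b), g(a)) ⊗ h(f(c ⊗ d), a ⊗ d ⊗ f(c) ⊗ h(b, d, a), f(b ⊗ c)) ⊗ h(g(b), g(c), a ⊗ a ⊗ b ⊗ d)))

Answer: g(f(f(b ⊗ b ⊗ d ⊗ d) ⊗ f(f(e)) ⊗ g(a ⊗ c ⊗ c) ⊗ g(g(a)) ⊗ h(b ⊗ b ⊗ b, g(b), g(a)) ⊗ h(f(c ⊗ d), a ⊗ d ⊗ f(c) ⊗ h(b, d, a), f(b ⊗ c)) ⊗ h(g(b), g(c), a ⊗ a ⊗ b ⊗ d)))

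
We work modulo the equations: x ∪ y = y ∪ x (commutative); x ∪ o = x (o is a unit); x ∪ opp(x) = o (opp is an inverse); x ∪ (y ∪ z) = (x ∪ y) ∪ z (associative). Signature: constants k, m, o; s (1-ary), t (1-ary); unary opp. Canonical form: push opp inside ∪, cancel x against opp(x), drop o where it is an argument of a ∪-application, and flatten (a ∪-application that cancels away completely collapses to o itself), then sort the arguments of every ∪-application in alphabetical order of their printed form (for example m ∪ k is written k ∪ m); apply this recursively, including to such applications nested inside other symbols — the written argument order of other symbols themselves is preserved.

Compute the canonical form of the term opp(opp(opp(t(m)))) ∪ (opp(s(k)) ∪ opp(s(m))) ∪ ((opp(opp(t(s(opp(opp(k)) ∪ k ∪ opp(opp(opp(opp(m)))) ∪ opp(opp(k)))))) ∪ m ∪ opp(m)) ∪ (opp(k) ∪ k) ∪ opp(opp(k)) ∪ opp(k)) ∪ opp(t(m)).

Push opp inside:  distribute opp over ∪ and collapse double opp
Inverses cancel:  m cancels; k cancels
Combine occurrences:  opp(t(m)) ∪ opp(t(m)) ∪ opp(s(k)) ∪ opp(s(m)) ∪ t(s(k ∪ k ∪ k ∪ m))
Order the arguments:  opp(s(k)) ∪ opp(s(m)) ∪ opp(t(m)) ∪ opp(t(m)) ∪ t(s(k ∪ k ∪ k ∪ m))

Answer: opp(s(k)) ∪ opp(s(m)) ∪ opp(t(m)) ∪ opp(t(m)) ∪ t(s(k ∪ k ∪ k ∪ m))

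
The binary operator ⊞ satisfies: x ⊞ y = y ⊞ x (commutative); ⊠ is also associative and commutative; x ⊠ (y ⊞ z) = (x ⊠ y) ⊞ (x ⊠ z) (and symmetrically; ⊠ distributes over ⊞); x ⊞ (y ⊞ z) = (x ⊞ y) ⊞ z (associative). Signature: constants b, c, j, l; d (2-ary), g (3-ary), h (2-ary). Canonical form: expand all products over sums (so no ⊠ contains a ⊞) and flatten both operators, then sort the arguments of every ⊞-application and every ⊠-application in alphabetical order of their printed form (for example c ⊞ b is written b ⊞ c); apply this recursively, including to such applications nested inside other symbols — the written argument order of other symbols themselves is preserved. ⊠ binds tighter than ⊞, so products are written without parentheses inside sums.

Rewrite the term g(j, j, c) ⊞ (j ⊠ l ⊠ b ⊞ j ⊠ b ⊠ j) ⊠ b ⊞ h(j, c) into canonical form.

Answer: b ⊠ b ⊠ j ⊠ j ⊞ b ⊠ b ⊠ j ⊠ l ⊞ g(j, j, c) ⊞ h(j, c)

Derivation:
Expand products over sums:  g(j, j, c) ⊞ b ⊠ b ⊠ j ⊠ l ⊞ b ⊠ b ⊠ j ⊠ j ⊞ h(j, c)
Sort arguments:  b ⊠ b ⊠ j ⊠ j ⊞ b ⊠ b ⊠ j ⊠ l ⊞ g(j, j, c) ⊞ h(j, c)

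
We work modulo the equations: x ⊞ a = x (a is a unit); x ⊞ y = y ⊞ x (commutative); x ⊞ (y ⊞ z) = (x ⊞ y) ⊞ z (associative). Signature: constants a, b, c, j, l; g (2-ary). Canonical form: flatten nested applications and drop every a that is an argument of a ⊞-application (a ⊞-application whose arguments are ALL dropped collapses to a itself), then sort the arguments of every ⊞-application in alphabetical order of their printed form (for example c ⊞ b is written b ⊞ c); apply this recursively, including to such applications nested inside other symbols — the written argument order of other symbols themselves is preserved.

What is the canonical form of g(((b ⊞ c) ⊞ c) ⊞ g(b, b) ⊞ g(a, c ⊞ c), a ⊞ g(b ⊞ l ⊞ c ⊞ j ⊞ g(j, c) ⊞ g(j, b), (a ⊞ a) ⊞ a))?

Work inside:  a ⊞ g(b ⊞ l ⊞ c ⊞ j ⊞ g(j, c) ⊞ g(j, b), (a ⊞ a) ⊞ a)
Canonicalize subterm:  g(b ⊞ l ⊞ c ⊞ j ⊞ g(j, c) ⊞ g(j, b), (a ⊞ a) ⊞ a)  →  g(b ⊞ c ⊞ g(j, b) ⊞ g(j, c) ⊞ j ⊞ l, a)
Unit:  drop a
Order the arguments:  g(b ⊞ c ⊞ g(j, b) ⊞ g(j, c) ⊞ j ⊞ l, a)
Put back:  g(b ⊞ c ⊞ c ⊞ g(a, c ⊞ c) ⊞ g(b, b), g(b ⊞ c ⊞ g(j, b) ⊞ g(j, c) ⊞ j ⊞ l, a))

Answer: g(b ⊞ c ⊞ c ⊞ g(a, c ⊞ c) ⊞ g(b, b), g(b ⊞ c ⊞ g(j, b) ⊞ g(j, c) ⊞ j ⊞ l, a))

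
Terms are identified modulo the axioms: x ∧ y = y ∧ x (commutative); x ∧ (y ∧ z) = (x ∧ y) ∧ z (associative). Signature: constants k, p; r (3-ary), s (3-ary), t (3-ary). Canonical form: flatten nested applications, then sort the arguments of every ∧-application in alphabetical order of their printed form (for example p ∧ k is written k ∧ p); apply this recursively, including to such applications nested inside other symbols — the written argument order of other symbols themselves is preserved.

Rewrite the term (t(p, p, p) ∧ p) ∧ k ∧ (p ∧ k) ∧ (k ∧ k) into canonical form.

Merge nested applications:  t(p, p, p) ∧ p ∧ k ∧ p ∧ k ∧ k ∧ k
Sort:  k ∧ k ∧ k ∧ k ∧ p ∧ p ∧ t(p, p, p)

Answer: k ∧ k ∧ k ∧ k ∧ p ∧ p ∧ t(p, p, p)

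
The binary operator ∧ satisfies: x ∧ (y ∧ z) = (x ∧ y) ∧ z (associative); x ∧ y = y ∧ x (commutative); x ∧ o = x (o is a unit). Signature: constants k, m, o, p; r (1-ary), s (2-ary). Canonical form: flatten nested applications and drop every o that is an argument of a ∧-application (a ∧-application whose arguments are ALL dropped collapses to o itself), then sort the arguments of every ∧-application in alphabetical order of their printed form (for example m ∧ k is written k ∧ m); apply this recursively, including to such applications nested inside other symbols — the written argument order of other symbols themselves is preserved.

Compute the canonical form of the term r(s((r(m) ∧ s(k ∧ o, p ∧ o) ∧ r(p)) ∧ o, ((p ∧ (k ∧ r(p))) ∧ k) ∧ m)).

Answer: r(s(r(m) ∧ r(p) ∧ s(k, p), k ∧ k ∧ m ∧ p ∧ r(p)))

Derivation:
Focus inside:  (r(m) ∧ s(k ∧ o, p ∧ o) ∧ r(p)) ∧ o
Merge nested applications:  r(m) ∧ s(k ∧ o, p ∧ o) ∧ r(p) ∧ o
Canonicalize subterm:  s(k ∧ o, p ∧ o)  →  s(k, p)
Units out:  drop o
Sort:  r(m) ∧ r(p) ∧ s(k, p)
Put back:  r(s(r(m) ∧ r(p) ∧ s(k, p), k ∧ k ∧ m ∧ p ∧ r(p)))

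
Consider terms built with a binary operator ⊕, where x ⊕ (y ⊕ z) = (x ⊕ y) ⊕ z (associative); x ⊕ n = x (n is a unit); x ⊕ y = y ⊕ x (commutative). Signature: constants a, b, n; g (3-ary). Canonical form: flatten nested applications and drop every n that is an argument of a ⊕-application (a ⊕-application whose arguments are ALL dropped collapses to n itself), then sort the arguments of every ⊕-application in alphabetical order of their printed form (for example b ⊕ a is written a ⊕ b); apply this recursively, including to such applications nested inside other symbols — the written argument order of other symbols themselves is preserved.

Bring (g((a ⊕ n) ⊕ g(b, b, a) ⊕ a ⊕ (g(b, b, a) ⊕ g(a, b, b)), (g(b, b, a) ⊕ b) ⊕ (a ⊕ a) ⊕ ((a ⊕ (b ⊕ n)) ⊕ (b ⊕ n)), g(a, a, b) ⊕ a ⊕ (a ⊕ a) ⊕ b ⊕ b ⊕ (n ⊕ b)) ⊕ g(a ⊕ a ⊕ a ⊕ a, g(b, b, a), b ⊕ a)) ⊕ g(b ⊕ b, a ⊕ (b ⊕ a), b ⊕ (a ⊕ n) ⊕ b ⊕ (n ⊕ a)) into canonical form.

Merge nested applications:  g((a ⊕ n) ⊕ g(b, b, a) ⊕ a ⊕ (g(b, b, a) ⊕ g(a, b, b)), (g(b, b, a) ⊕ b) ⊕ (a ⊕ a) ⊕ ((a ⊕ (b ⊕ n)) ⊕ (b ⊕ n)), g(a, a, b) ⊕ a ⊕ (a ⊕ a) ⊕ b ⊕ b ⊕ (n ⊕ b)) ⊕ g(a ⊕ a ⊕ a ⊕ a, g(b, b, a), b ⊕ a) ⊕ g(b ⊕ b, a ⊕ (b ⊕ a), b ⊕ (a ⊕ n) ⊕ b ⊕ (n ⊕ a))
Canonicalize subterm:  g((a ⊕ n) ⊕ g(b, b, a) ⊕ a ⊕ (g(b, b, a) ⊕ g(a, b, b)), (g(b, b, a) ⊕ b) ⊕ (a ⊕ a) ⊕ ((a ⊕ (b ⊕ n)) ⊕ (b ⊕ n)), g(a, a, b) ⊕ a ⊕ (a ⊕ a) ⊕ b ⊕ b ⊕ (n ⊕ b))  →  g(a ⊕ a ⊕ g(a, b, b) ⊕ g(b, b, a) ⊕ g(b, b, a), a ⊕ a ⊕ a ⊕ b ⊕ b ⊕ b ⊕ g(b, b, a), a ⊕ a ⊕ a ⊕ b ⊕ b ⊕ b ⊕ g(a, a, b))
Simplify inside:  g(a ⊕ a ⊕ a ⊕ a, g(b, b, a), b ⊕ a)  →  g(a ⊕ a ⊕ a ⊕ a, g(b, b, a), a ⊕ b)
Inside:  g(b ⊕ b, a ⊕ (b ⊕ a), b ⊕ (a ⊕ n) ⊕ b ⊕ (n ⊕ a))  →  g(b ⊕ b, a ⊕ a ⊕ b, a ⊕ a ⊕ b ⊕ b)
Order the arguments:  g(a ⊕ a ⊕ a ⊕ a, g(b, b, a), a ⊕ b) ⊕ g(a ⊕ a ⊕ g(a, b, b) ⊕ g(b, b, a) ⊕ g(b, b, a), a ⊕ a ⊕ a ⊕ b ⊕ b ⊕ b ⊕ g(b, b, a), a ⊕ a ⊕ a ⊕ b ⊕ b ⊕ b ⊕ g(a, a, b)) ⊕ g(b ⊕ b, a ⊕ a ⊕ b, a ⊕ a ⊕ b ⊕ b)

Answer: g(a ⊕ a ⊕ a ⊕ a, g(b, b, a), a ⊕ b) ⊕ g(a ⊕ a ⊕ g(a, b, b) ⊕ g(b, b, a) ⊕ g(b, b, a), a ⊕ a ⊕ a ⊕ b ⊕ b ⊕ b ⊕ g(b, b, a), a ⊕ a ⊕ a ⊕ b ⊕ b ⊕ b ⊕ g(a, a, b)) ⊕ g(b ⊕ b, a ⊕ a ⊕ b, a ⊕ a ⊕ b ⊕ b)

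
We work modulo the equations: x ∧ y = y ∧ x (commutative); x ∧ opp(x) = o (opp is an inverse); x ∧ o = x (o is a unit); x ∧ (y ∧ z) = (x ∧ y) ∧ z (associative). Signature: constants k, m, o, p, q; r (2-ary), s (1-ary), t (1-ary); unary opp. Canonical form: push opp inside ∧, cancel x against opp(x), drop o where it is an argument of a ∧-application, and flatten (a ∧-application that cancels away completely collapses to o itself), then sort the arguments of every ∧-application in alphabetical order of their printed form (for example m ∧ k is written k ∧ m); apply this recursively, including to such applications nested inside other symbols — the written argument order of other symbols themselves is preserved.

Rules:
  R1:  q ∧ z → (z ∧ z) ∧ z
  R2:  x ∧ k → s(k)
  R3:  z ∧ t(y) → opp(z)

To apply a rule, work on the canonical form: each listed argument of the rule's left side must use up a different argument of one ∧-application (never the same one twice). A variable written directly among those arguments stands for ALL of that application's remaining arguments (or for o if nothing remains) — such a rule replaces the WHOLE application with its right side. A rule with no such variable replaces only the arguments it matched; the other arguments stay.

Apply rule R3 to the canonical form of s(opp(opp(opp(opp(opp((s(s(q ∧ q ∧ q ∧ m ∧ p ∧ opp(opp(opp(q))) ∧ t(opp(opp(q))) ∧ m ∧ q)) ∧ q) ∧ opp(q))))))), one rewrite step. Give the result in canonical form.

Canonical form:  s(opp(s(s(m ∧ m ∧ p ∧ q ∧ q ∧ q ∧ t(q)))))
R3 matches:  uses t(q);  y := q, z := m ∧ m ∧ p ∧ q ∧ q ∧ q
The extension variable absorbs all remaining arguments, so the whole application is rewritten.
Giving:  s(opp(s(s(opp(m) ∧ opp(m) ∧ opp(p) ∧ opp(q) ∧ opp(q) ∧ opp(q)))))

Answer: s(opp(s(s(opp(m) ∧ opp(m) ∧ opp(p) ∧ opp(q) ∧ opp(q) ∧ opp(q)))))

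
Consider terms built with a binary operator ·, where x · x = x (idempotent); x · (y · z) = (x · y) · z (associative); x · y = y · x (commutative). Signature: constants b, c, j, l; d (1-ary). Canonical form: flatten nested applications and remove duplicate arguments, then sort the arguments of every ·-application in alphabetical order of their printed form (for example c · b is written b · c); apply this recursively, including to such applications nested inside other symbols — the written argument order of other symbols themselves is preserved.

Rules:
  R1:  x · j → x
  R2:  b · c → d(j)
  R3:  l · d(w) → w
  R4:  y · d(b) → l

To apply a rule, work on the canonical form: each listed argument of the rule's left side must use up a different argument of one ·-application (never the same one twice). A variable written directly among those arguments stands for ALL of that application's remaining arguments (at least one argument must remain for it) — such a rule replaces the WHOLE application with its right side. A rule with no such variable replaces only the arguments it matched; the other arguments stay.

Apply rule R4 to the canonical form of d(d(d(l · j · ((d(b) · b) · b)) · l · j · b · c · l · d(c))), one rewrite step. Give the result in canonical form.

Canonical form:  d(d(b · c · d(b · d(b) · j · l) · d(c) · j · l))
R4 matches:  uses d(b);  y := b · j · l
The extension variable absorbs all remaining arguments, so the whole application is rewritten.
Giving:  d(d(b · c · d(c) · d(l) · j · l))

Answer: d(d(b · c · d(c) · d(l) · j · l))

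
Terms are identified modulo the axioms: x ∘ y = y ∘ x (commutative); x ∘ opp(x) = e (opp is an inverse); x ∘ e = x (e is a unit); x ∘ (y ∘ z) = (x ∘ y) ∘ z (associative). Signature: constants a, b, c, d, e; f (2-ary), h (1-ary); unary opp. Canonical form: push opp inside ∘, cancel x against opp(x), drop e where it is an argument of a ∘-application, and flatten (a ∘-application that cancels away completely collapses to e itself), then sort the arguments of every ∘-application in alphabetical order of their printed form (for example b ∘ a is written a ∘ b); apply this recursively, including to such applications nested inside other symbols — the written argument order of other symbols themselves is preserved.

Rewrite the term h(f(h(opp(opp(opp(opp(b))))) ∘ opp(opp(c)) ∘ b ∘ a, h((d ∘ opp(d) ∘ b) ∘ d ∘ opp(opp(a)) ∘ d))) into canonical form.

Focus inside:  h(opp(opp(opp(opp(b))))) ∘ opp(opp(c)) ∘ b ∘ a
Push opp inside:  distribute opp over ∘ and collapse double opp
Collect terms:  h(b) ∘ c ∘ b ∘ a
Sort:  a ∘ b ∘ c ∘ h(b)
Rebuild:  h(f(a ∘ b ∘ c ∘ h(b), h(a ∘ b ∘ d ∘ d)))

Answer: h(f(a ∘ b ∘ c ∘ h(b), h(a ∘ b ∘ d ∘ d)))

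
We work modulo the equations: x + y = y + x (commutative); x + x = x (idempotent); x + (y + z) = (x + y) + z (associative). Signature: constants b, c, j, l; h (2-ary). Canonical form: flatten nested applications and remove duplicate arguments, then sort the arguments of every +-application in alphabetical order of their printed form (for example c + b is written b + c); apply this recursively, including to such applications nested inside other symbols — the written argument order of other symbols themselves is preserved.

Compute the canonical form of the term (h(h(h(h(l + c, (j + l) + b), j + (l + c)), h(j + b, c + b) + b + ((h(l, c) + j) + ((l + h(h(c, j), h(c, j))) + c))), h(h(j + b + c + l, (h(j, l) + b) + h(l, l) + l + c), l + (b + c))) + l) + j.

Answer: h(h(h(h(c + l, b + j + l), c + j + l), b + c + h(b + j, b + c) + h(h(c, j), h(c, j)) + h(l, c) + j + l), h(h(b + c + j + l, b + c + h(j, l) + h(l, l) + l), b + c + l)) + j + l

Derivation:
Un-nest:  h(h(h(h(l + c, (j + l) + b), j + (l + c)), h(j + b, c + b) + b + ((h(l, c) + j) + ((l + h(h(c, j), h(c, j))) + c))), h(h(j + b + c + l, (h(j, l) + b) + h(l, l) + l + c), l + (b + c))) + l + j
Simplify inside:  h(h(h(h(l + c, (j + l) + b), j + (l + c)), h(j + b, c + b) + b + ((h(l, c) + j) + ((l + h(h(c, j), h(c, j))) + c))), h(h(j + b + c + l, (h(j, l) + b) + h(l, l) + l + c), l + (b + c)))  →  h(h(h(h(c + l, b + j + l), c + j + l), b + c + h(b + j, b + c) + h(h(c, j), h(c, j)) + h(l, c) + j + l), h(h(b + c + j + l, b + c + h(j, l) + h(l, l) + l), b + c + l))
Order the arguments:  h(h(h(h(c + l, b + j + l), c + j + l), b + c + h(b + j, b + c) + h(h(c, j), h(c, j)) + h(l, c) + j + l), h(h(b + c + j + l, b + c + h(j, l) + h(l, l) + l), b + c + l)) + j + l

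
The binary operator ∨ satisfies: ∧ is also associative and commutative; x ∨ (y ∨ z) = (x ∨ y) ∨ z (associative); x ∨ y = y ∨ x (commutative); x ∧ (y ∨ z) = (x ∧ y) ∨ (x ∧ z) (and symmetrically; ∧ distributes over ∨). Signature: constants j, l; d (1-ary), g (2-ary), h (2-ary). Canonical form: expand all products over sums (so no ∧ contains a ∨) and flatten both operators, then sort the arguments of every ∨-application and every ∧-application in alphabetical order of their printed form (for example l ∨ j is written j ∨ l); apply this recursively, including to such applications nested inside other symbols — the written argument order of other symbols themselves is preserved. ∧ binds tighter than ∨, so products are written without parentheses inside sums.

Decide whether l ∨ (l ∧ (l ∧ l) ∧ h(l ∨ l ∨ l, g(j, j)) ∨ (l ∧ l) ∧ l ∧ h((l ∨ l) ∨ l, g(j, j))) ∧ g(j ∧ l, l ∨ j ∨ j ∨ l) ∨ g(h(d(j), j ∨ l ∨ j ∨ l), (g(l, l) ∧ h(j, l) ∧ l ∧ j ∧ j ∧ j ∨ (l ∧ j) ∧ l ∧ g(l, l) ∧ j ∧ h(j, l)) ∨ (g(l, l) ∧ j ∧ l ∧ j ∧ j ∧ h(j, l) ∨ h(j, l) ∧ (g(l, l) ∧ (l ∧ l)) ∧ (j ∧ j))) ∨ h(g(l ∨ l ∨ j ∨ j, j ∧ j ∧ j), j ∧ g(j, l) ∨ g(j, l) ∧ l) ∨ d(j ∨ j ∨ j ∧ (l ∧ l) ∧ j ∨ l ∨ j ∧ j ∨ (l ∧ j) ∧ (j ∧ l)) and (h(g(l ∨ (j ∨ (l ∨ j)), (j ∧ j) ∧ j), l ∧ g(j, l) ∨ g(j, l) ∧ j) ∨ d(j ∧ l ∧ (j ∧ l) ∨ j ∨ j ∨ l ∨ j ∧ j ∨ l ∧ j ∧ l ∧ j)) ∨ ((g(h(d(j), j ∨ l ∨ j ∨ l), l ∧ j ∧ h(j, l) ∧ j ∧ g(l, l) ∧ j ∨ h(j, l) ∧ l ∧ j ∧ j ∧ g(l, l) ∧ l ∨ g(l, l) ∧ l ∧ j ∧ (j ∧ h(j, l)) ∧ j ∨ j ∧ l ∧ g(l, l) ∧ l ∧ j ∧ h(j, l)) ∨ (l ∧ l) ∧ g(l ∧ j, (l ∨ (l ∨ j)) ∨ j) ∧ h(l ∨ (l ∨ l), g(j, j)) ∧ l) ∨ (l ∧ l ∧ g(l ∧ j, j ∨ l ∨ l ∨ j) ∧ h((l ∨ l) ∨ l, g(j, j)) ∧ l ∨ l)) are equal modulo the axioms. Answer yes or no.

Answer: yes — both canonical forms are d(j ∨ j ∨ j ∧ j ∨ j ∧ j ∧ l ∧ l ∨ j ∧ j ∧ l ∧ l ∨ l) ∨ g(h(d(j), j ∨ j ∨ l ∨ l), g(l, l) ∧ h(j, l) ∧ j ∧ j ∧ j ∧ l ∨ g(l, l) ∧ h(j, l) ∧ j ∧ j ∧ j ∧ l ∨ g(l, l) ∧ h(j, l) ∧ j ∧ j ∧ l ∧ l ∨ g(l, l) ∧ h(j, l) ∧ j ∧ j ∧ l ∧ l) ∨ g(j ∧ l, j ∨ j ∨ l ∨ l) ∧ h(l ∨ l ∨ l, g(j, j)) ∧ l ∧ l ∧ l ∨ g(j ∧ l, j ∨ j ∨ l ∨ l) ∧ h(l ∨ l ∨ l, g(j, j)) ∧ l ∧ l ∧ l ∨ h(g(j ∨ j ∨ l ∨ l, j ∧ j ∧ j), g(j, l) ∧ j ∨ g(j, l) ∧ l) ∨ l

Derivation:
Left:  l ∨ (l ∧ (l ∧ l) ∧ h(l ∨ l ∨ l, g(j, j)) ∨ (l ∧ l) ∧ l ∧ h((l ∨ l) ∨ l, g(j, j))) ∧ g(j ∧ l, l ∨ j ∨ j ∨ l) ∨ g(h(d(j), j ∨ l ∨ j ∨ l), (g(l, l) ∧ h(j, l) ∧ l ∧ j ∧ j ∧ j ∨ (l ∧ j) ∧ l ∧ g(l, l) ∧ j ∧ h(j, l)) ∨ (g(l, l) ∧ j ∧ l ∧ j ∧ j ∧ h(j, l) ∨ h(j, l) ∧ (g(l, l) ∧ (l ∧ l)) ∧ (j ∧ j))) ∨ h(g(l ∨ l ∨ j ∨ j, j ∧ j ∧ j), j ∧ g(j, l) ∨ g(j, l) ∧ l) ∨ d(j ∨ j ∨ j ∧ (l ∧ l) ∧ j ∨ l ∨ j ∧ j ∨ (l ∧ j) ∧ (j ∧ l))
  Expand:  l ∨ g(j ∧ l, j ∨ j ∨ l ∨ l) ∧ h(l ∨ l ∨ l, g(j, j)) ∧ l ∧ l ∧ l ∨ g(j ∧ l, j ∨ j ∨ l ∨ l) ∧ h(l ∨ l ∨ l, g(j, j)) ∧ l ∧ l ∧ l ∨ g(h(d(j), j ∨ j ∨ l ∨ l), g(l, l) ∧ h(j, l) ∧ j ∧ j ∧ j ∧ l ∨ g(l, l) ∧ h(j, l) ∧ j ∧ j ∧ j ∧ l ∨ g(l, l) ∧ h(j, l) ∧ j ∧ j ∧ l ∧ l ∨ g(l, l) ∧ h(j, l) ∧ j ∧ j ∧ l ∧ l) ∨ h(g(j ∨ j ∨ l ∨ l, j ∧ j ∧ j), g(j, l) ∧ j ∨ g(j, l) ∧ l) ∨ d(j ∨ j ∨ j ∧ j ∨ j ∧ j ∧ l ∧ l ∨ j ∧ j ∧ l ∧ l ∨ l)
  Sort:  d(j ∨ j ∨ j ∧ j ∨ j ∧ j ∧ l ∧ l ∨ j ∧ j ∧ l ∧ l ∨ l) ∨ g(h(d(j), j ∨ j ∨ l ∨ l), g(l, l) ∧ h(j, l) ∧ j ∧ j ∧ j ∧ l ∨ g(l, l) ∧ h(j, l) ∧ j ∧ j ∧ j ∧ l ∨ g(l, l) ∧ h(j, l) ∧ j ∧ j ∧ l ∧ l ∨ g(l, l) ∧ h(j, l) ∧ j ∧ j ∧ l ∧ l) ∨ g(j ∧ l, j ∨ j ∨ l ∨ l) ∧ h(l ∨ l ∨ l, g(j, j)) ∧ l ∧ l ∧ l ∨ g(j ∧ l, j ∨ j ∨ l ∨ l) ∧ h(l ∨ l ∨ l, g(j, j)) ∧ l ∧ l ∧ l ∨ h(g(j ∨ j ∨ l ∨ l, j ∧ j ∧ j), g(j, l) ∧ j ∨ g(j, l) ∧ l) ∨ l
Right:  (h(g(l ∨ (j ∨ (l ∨ j)), (j ∧ j) ∧ j), l ∧ g(j, l) ∨ g(j, l) ∧ j) ∨ d(j ∧ l ∧ (j ∧ l) ∨ j ∨ j ∨ l ∨ j ∧ j ∨ l ∧ j ∧ l ∧ j)) ∨ ((g(h(d(j), j ∨ l ∨ j ∨ l), l ∧ j ∧ h(j, l) ∧ j ∧ g(l, l) ∧ j ∨ h(j, l) ∧ l ∧ j ∧ j ∧ g(l, l) ∧ l ∨ g(l, l) ∧ l ∧ j ∧ (j ∧ h(j, l)) ∧ j ∨ j ∧ l ∧ g(l, l) ∧ l ∧ j ∧ h(j, l)) ∨ (l ∧ l) ∧ g(l ∧ j, (l ∨ (l ∨ j)) ∨ j) ∧ h(l ∨ (l ∨ l), g(j, j)) ∧ l) ∨ (l ∧ l ∧ g(l ∧ j, j ∨ l ∨ l ∨ j) ∧ h((l ∨ l) ∨ l, g(j, j)) ∧ l ∨ l))
  Merge nested applications:  h(g(j ∨ j ∨ l ∨ l, j ∧ j ∧ j), g(j, l) ∧ j ∨ g(j, l) ∧ l) ∨ d(j ∨ j ∨ j ∧ j ∨ j ∧ j ∧ l ∧ l ∨ j ∧ j ∧ l ∧ l ∨ l) ∨ g(h(d(j), j ∨ j ∨ l ∨ l), g(l, l) ∧ h(j, l) ∧ j ∧ j ∧ j ∧ l ∨ g(l, l) ∧ h(j, l) ∧ j ∧ j ∧ j ∧ l ∨ g(l, l) ∧ h(j, l) ∧ j ∧ j ∧ l ∧ l ∨ g(l, l) ∧ h(j, l) ∧ j ∧ j ∧ l ∧ l) ∨ g(j ∧ l, j ∨ j ∨ l ∨ l) ∧ h(l ∨ l ∨ l, g(j, j)) ∧ l ∧ l ∧ l ∨ g(j ∧ l, j ∨ j ∨ l ∨ l) ∧ h(l ∨ l ∨ l, g(j, j)) ∧ l ∧ l ∧ l ∨ l
  Order the arguments:  d(j ∨ j ∨ j ∧ j ∨ j ∧ j ∧ l ∧ l ∨ j ∧ j ∧ l ∧ l ∨ l) ∨ g(h(d(j), j ∨ j ∨ l ∨ l), g(l, l) ∧ h(j, l) ∧ j ∧ j ∧ j ∧ l ∨ g(l, l) ∧ h(j, l) ∧ j ∧ j ∧ j ∧ l ∨ g(l, l) ∧ h(j, l) ∧ j ∧ j ∧ l ∧ l ∨ g(l, l) ∧ h(j, l) ∧ j ∧ j ∧ l ∧ l) ∨ g(j ∧ l, j ∨ j ∨ l ∨ l) ∧ h(l ∨ l ∨ l, g(j, j)) ∧ l ∧ l ∧ l ∨ g(j ∧ l, j ∨ j ∨ l ∨ l) ∧ h(l ∨ l ∨ l, g(j, j)) ∧ l ∧ l ∧ l ∨ h(g(j ∨ j ∨ l ∨ l, j ∧ j ∧ j), g(j, l) ∧ j ∨ g(j, l) ∧ l) ∨ l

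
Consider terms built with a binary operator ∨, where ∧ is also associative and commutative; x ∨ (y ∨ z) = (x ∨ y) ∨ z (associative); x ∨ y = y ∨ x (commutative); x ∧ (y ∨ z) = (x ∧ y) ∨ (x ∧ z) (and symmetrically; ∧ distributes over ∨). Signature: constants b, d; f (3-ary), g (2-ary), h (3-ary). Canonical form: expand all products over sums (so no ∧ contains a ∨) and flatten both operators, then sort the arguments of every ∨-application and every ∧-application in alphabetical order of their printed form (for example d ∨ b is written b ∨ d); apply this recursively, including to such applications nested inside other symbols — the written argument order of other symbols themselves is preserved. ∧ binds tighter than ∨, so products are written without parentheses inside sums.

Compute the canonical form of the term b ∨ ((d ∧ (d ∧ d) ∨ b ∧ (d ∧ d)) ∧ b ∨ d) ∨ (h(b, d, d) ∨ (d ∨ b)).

Distribute:  b ∨ b ∧ d ∧ d ∧ d ∨ b ∧ b ∧ d ∧ d ∨ d ∨ h(b, d, d) ∨ d ∨ b
Order the arguments:  b ∨ b ∨ b ∧ b ∧ d ∧ d ∨ b ∧ d ∧ d ∧ d ∨ d ∨ d ∨ h(b, d, d)

Answer: b ∨ b ∨ b ∧ b ∧ d ∧ d ∨ b ∧ d ∧ d ∧ d ∨ d ∨ d ∨ h(b, d, d)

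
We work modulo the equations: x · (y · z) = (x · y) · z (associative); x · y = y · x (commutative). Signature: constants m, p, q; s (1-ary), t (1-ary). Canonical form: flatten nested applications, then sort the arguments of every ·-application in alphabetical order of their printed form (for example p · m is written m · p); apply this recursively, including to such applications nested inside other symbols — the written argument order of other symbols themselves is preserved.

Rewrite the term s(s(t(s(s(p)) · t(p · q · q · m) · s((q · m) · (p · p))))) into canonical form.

Focus inside:  s(s(p)) · t(p · q · q · m) · s((q · m) · (p · p))
Simplify inside:  t(p · q · q · m)  →  t(m · p · q · q)
Canonicalize subterm:  s((q · m) · (p · p))  →  s(m · p · p · q)
Sort:  s(m · p · p · q) · s(s(p)) · t(m · p · q · q)
Put back:  s(s(t(s(m · p · p · q) · s(s(p)) · t(m · p · q · q))))

Answer: s(s(t(s(m · p · p · q) · s(s(p)) · t(m · p · q · q))))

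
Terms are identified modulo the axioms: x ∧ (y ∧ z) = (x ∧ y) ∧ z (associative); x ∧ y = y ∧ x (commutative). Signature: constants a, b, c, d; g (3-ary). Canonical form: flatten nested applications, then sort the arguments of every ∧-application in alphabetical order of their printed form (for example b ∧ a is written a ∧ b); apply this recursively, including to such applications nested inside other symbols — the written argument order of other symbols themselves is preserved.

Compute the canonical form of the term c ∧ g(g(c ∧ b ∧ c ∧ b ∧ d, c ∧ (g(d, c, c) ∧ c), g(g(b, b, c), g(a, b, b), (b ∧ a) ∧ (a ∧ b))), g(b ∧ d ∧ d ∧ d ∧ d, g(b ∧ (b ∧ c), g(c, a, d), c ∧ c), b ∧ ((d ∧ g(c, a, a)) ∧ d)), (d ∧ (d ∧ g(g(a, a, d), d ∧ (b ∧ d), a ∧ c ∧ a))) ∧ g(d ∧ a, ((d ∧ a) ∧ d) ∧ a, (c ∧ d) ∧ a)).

Simplify inside:  g(g(c ∧ b ∧ c ∧ b ∧ d, c ∧ (g(d, c, c) ∧ c), g(g(b, b, c), g(a, b, b), (b ∧ a) ∧ (a ∧ b))), g(b ∧ d ∧ d ∧ d ∧ d, g(b ∧ (b ∧ c), g(c, a, d), c ∧ c), b ∧ ((d ∧ g(c, a, a)) ∧ d)), (d ∧ (d ∧ g(g(a, a, d), d ∧ (b ∧ d), a ∧ c ∧ a))) ∧ g(d ∧ a, ((d ∧ a) ∧ d) ∧ a, (c ∧ d) ∧ a))  →  g(g(b ∧ b ∧ c ∧ c ∧ d, c ∧ c ∧ g(d, c, c), g(g(b, b, c), g(a, b, b), a ∧ a ∧ b ∧ b)), g(b ∧ d ∧ d ∧ d ∧ d, g(b ∧ b ∧ c, g(c, a, d), c ∧ c), b ∧ d ∧ d ∧ g(c, a, a)), d ∧ d ∧ g(a ∧ d, a ∧ a ∧ d ∧ d, a ∧ c ∧ d) ∧ g(g(a, a, d), b ∧ d ∧ d, a ∧ a ∧ c))
Sort arguments:  c ∧ g(g(b ∧ b ∧ c ∧ c ∧ d, c ∧ c ∧ g(d, c, c), g(g(b, b, c), g(a, b, b), a ∧ a ∧ b ∧ b)), g(b ∧ d ∧ d ∧ d ∧ d, g(b ∧ b ∧ c, g(c, a, d), c ∧ c), b ∧ d ∧ d ∧ g(c, a, a)), d ∧ d ∧ g(a ∧ d, a ∧ a ∧ d ∧ d, a ∧ c ∧ d) ∧ g(g(a, a, d), b ∧ d ∧ d, a ∧ a ∧ c))

Answer: c ∧ g(g(b ∧ b ∧ c ∧ c ∧ d, c ∧ c ∧ g(d, c, c), g(g(b, b, c), g(a, b, b), a ∧ a ∧ b ∧ b)), g(b ∧ d ∧ d ∧ d ∧ d, g(b ∧ b ∧ c, g(c, a, d), c ∧ c), b ∧ d ∧ d ∧ g(c, a, a)), d ∧ d ∧ g(a ∧ d, a ∧ a ∧ d ∧ d, a ∧ c ∧ d) ∧ g(g(a, a, d), b ∧ d ∧ d, a ∧ a ∧ c))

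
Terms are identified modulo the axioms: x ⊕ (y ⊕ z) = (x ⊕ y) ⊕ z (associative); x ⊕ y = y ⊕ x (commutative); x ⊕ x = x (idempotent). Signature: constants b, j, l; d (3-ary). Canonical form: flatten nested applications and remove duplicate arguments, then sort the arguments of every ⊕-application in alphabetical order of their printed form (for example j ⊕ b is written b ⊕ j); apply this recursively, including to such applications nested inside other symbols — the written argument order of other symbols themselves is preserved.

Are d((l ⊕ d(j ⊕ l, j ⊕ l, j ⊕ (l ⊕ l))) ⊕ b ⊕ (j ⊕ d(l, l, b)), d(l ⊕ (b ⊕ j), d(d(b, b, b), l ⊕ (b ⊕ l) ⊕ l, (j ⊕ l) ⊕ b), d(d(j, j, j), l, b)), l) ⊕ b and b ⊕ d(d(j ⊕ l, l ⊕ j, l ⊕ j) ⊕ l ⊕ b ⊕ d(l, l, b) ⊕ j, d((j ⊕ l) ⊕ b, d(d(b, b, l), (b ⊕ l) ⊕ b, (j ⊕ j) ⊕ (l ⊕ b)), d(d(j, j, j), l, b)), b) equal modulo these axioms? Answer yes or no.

Left:  d((l ⊕ d(j ⊕ l, j ⊕ l, j ⊕ (l ⊕ l))) ⊕ b ⊕ (j ⊕ d(l, l, b)), d(l ⊕ (b ⊕ j), d(d(b, b, b), l ⊕ (b ⊕ l) ⊕ l, (j ⊕ l) ⊕ b), d(d(j, j, j), l, b)), l) ⊕ b
  Inside:  d((l ⊕ d(j ⊕ l, j ⊕ l, j ⊕ (l ⊕ l))) ⊕ b ⊕ (j ⊕ d(l, l, b)), d(l ⊕ (b ⊕ j), d(d(b, b, b), l ⊕ (b ⊕ l) ⊕ l, (j ⊕ l) ⊕ b), d(d(j, j, j), l, b)), l)  →  d(b ⊕ d(j ⊕ l, j ⊕ l, j ⊕ l) ⊕ d(l, l, b) ⊕ j ⊕ l, d(b ⊕ j ⊕ l, d(d(b, b, b), b ⊕ l, b ⊕ j ⊕ l), d(d(j, j, j), l, b)), l)
  Sort:  b ⊕ d(b ⊕ d(j ⊕ l, j ⊕ l, j ⊕ l) ⊕ d(l, l, b) ⊕ j ⊕ l, d(b ⊕ j ⊕ l, d(d(b, b, b), b ⊕ l, b ⊕ j ⊕ l), d(d(j, j, j), l, b)), l)
Right:  b ⊕ d(d(j ⊕ l, l ⊕ j, l ⊕ j) ⊕ l ⊕ b ⊕ d(l, l, b) ⊕ j, d((j ⊕ l) ⊕ b, d(d(b, b, l), (b ⊕ l) ⊕ b, (j ⊕ j) ⊕ (l ⊕ b)), d(d(j, j, j), l, b)), b)
  Canonicalize subterm:  d(d(j ⊕ l, l ⊕ j, l ⊕ j) ⊕ l ⊕ b ⊕ d(l, l, b) ⊕ j, d((j ⊕ l) ⊕ b, d(d(b, b, l), (b ⊕ l) ⊕ b, (j ⊕ j) ⊕ (l ⊕ b)), d(d(j, j, j), l, b)), b)  →  d(b ⊕ d(j ⊕ l, j ⊕ l, j ⊕ l) ⊕ d(l, l, b) ⊕ j ⊕ l, d(b ⊕ j ⊕ l, d(d(b, b, l), b ⊕ l, b ⊕ j ⊕ l), d(d(j, j, j), l, b)), b)
  Sort:  b ⊕ d(b ⊕ d(j ⊕ l, j ⊕ l, j ⊕ l) ⊕ d(l, l, b) ⊕ j ⊕ l, d(b ⊕ j ⊕ l, d(d(b, b, l), b ⊕ l, b ⊕ j ⊕ l), d(d(j, j, j), l, b)), b)

Answer: no — b ⊕ d(b ⊕ d(j ⊕ l, j ⊕ l, j ⊕ l) ⊕ d(l, l, b) ⊕ j ⊕ l, d(b ⊕ j ⊕ l, d(d(b, b, b), b ⊕ l, b ⊕ j ⊕ l), d(d(j, j, j), l, b)), l) vs b ⊕ d(b ⊕ d(j ⊕ l, j ⊕ l, j ⊕ l) ⊕ d(l, l, b) ⊕ j ⊕ l, d(b ⊕ j ⊕ l, d(d(b, b, l), b ⊕ l, b ⊕ j ⊕ l), d(d(j, j, j), l, b)), b)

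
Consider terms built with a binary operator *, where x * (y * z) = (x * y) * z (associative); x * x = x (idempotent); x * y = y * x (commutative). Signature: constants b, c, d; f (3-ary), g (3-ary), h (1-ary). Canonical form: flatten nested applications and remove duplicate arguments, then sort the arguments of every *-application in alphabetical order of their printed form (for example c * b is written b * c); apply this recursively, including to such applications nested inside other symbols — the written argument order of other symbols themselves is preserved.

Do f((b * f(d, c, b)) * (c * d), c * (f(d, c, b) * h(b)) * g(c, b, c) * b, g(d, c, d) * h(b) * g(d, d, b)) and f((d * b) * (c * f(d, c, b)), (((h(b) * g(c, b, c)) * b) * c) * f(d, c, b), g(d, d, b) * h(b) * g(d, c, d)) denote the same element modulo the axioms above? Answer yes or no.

Answer: yes — both canonical forms are f(b * c * d * f(d, c, b), b * c * f(d, c, b) * g(c, b, c) * h(b), g(d, c, d) * g(d, d, b) * h(b))

Derivation:
Left:  f((b * f(d, c, b)) * (c * d), c * (f(d, c, b) * h(b)) * g(c, b, c) * b, g(d, c, d) * h(b) * g(d, d, b))
  Descend into:  c * (f(d, c, b) * h(b)) * g(c, b, c) * b
  Merge nested applications:  c * f(d, c, b) * h(b) * g(c, b, c) * b
  Sort arguments:  b * c * f(d, c, b) * g(c, b, c) * h(b)
  Put back:  f(b * c * d * f(d, c, b), b * c * f(d, c, b) * g(c, b, c) * h(b), g(d, c, d) * g(d, d, b) * h(b))
Right:  f((d * b) * (c * f(d, c, b)), (((h(b) * g(c, b, c)) * b) * c) * f(d, c, b), g(d, d, b) * h(b) * g(d, c, d))
  Work inside:  (((h(b) * g(c, b, c)) * b) * c) * f(d, c, b)
  Merge nested applications:  h(b) * g(c, b, c) * b * c * f(d, c, b)
  Sort arguments:  b * c * f(d, c, b) * g(c, b, c) * h(b)
  Rebuild:  f(b * c * d * f(d, c, b), b * c * f(d, c, b) * g(c, b, c) * h(b), g(d, c, d) * g(d, d, b) * h(b))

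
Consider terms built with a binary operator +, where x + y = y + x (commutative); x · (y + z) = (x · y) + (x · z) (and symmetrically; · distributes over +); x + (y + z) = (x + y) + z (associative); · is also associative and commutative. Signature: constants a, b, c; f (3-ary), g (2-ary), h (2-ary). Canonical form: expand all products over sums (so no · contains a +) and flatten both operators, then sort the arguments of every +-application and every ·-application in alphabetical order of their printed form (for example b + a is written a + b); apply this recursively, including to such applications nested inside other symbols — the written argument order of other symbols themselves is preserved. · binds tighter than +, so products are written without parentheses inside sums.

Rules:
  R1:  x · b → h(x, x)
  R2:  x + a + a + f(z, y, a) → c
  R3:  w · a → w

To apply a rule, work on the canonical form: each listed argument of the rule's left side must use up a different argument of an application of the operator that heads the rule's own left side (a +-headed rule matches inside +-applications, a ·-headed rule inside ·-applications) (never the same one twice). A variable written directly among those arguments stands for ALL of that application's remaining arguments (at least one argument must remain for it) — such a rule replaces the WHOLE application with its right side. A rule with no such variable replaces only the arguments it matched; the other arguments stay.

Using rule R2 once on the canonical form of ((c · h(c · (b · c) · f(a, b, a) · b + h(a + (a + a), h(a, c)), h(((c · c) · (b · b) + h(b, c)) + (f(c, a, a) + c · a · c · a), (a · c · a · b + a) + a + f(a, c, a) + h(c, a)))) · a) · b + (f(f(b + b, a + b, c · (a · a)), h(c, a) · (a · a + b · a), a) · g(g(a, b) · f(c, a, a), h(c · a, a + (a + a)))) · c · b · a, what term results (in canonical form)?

Canonical form:  a · b · c · f(f(b + b, a + b, a · a · c), a · a · h(c, a) + a · b · h(c, a), a) · g(f(c, a, a) · g(a, b), h(a · c, a + a + a)) + a · b · c · h(b · b · c · c · f(a, b, a) + h(a + a + a, h(a, c)), h(a · a · c · c + b · b · c · c + f(c, a, a) + h(b, c), a + a + a · a · b · c + f(a, c, a) + h(c, a)))
R2 matches:  uses a, a, f(a, c, a);  x := a · a · b · c + h(c, a), y := c, z := a
The extension variable absorbs all remaining arguments, so the whole application is rewritten.
Giving:  a · b · c · f(f(b + b, a + b, a · a · c), a · a · h(c, a) + a · b · h(c, a), a) · g(f(c, a, a) · g(a, b), h(a · c, a + a + a)) + a · b · c · h(b · b · c · c · f(a, b, a) + h(a + a + a, h(a, c)), h(a · a · c · c + b · b · c · c + f(c, a, a) + h(b, c), c))

Answer: a · b · c · f(f(b + b, a + b, a · a · c), a · a · h(c, a) + a · b · h(c, a), a) · g(f(c, a, a) · g(a, b), h(a · c, a + a + a)) + a · b · c · h(b · b · c · c · f(a, b, a) + h(a + a + a, h(a, c)), h(a · a · c · c + b · b · c · c + f(c, a, a) + h(b, c), c))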